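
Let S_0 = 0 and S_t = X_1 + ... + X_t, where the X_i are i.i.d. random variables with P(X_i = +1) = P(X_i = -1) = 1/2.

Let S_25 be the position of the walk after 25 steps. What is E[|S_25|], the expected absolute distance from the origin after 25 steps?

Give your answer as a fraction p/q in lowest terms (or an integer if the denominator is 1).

Answer: 16900975/4194304

Derivation:
S_25 takes values m ≡ 1 (mod 2) with |m| ≤ 25; P(S_25=m) = C(25,(25+m)/2)/2^25.
Total paths: 2^25 = 33554432
Distribution: P(S=-25)=1/33554432, P(S=-23)=25/33554432, P(S=-21)=300/33554432, P(S=-19)=2300/33554432, P(S=-17)=12650/33554432, P(S=-15)=53130/33554432, P(S=-13)=177100/33554432, P(S=-11)=480700/33554432, P(S=-9)=1081575/33554432, P(S=-7)=2042975/33554432, P(S=-5)=3268760/33554432, P(S=-3)=4457400/33554432, P(S=-1)=5200300/33554432, P(S=1)=5200300/33554432, P(S=3)=4457400/33554432, P(S=5)=3268760/33554432, P(S=7)=2042975/33554432, P(S=9)=1081575/33554432, P(S=11)=480700/33554432, P(S=13)=177100/33554432, P(S=15)=53130/33554432, P(S=17)=12650/33554432, P(S=19)=2300/33554432, P(S=21)=300/33554432, P(S=23)=25/33554432, P(S=25)=1/33554432
E[|S_25|] = Σ_m |m|·P(S_25=m) = 135207800/33554432 = 16900975/4194304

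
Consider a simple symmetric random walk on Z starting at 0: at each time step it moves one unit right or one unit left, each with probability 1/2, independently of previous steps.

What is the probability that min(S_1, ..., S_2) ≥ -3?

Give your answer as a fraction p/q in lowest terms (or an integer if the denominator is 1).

Let f(t,s) = #length-t paths at position s with S_1..S_t all ≥ -3.
f(t,s) = f(t-1,s-1) + f(t-1,s+1) for s ≥ -3; f(t,s) = 0 for s < -3.
t=0: f(0,0)=1
t=1: f(1,-1)=1 f(1,1)=1
t=2: f(2,-2)=1 f(2,0)=2 f(2,2)=1
Σ_s f(2,s) = 4
P = 4/4 = 1

Answer: 1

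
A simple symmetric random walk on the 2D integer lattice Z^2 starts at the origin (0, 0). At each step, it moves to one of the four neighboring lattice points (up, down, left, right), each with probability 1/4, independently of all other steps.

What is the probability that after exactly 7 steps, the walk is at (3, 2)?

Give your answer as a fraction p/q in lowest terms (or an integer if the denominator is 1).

Answer: 245/16384

Derivation:
Let h be the number of horizontal steps (so 7-h are vertical). To end at (3,2) need (h+3)/2 right-steps and ((7-h)+2)/2 up-steps.
Sum over h with 3 ≤ h ≤ 5, h ≡ 1 (mod 2), 7-h ≡ 0 (mod 2):
h=3: C(7,3)·C(3,3)·C(4,3) = 35·1·4 = 140
h=5: C(7,5)·C(5,4)·C(2,2) = 21·5·1 = 105
Total favorable: 245
Total paths: 4^7 = 16384
P = 245/16384 = 245/16384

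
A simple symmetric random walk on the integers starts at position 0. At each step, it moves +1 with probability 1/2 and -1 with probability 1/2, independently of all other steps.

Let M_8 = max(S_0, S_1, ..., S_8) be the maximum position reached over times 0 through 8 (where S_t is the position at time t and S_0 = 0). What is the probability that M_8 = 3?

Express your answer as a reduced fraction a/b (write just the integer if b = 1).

Answer: 7/64

Derivation:
Let M_8 = max(S_0,...,S_8). Use the reflection principle: for j ≥ 1, #{paths with M_8 ≥ j} = #{S_8 ≥ j} + #{S_8 ≥ j+1}.
By reflection, #{M_8 ≥ 3} = #{S_8 ≥ 3} + #{S_8 ≥ 4} = 37 + 37 = 74.
#{M_8 ≥ 4} = #{S_8 ≥ 4} + #{S_8 ≥ 5} = 37 + 9 = 46.
#{M_8 = 3} = 74 - 46 = 28.
P(M_8 = 3) = 28/256 = 7/64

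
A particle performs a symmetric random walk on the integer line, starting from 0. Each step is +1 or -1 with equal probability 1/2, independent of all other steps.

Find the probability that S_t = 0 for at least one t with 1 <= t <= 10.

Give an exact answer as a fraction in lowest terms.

Count via complement. Let g(t,s) = #length-t paths at position s with S_1..S_t all ≠ 0.
g(t,s) = g(t-1,s-1) + g(t-1,s+1) for s ≠ 0; g(t,0) = 0.
t=0: g(0,0)=1
t=1: g(1,-1)=1 g(1,1)=1
t=2: g(2,-2)=1 g(2,2)=1
t=3: g(3,-3)=1 g(3,-1)=1 g(3,1)=1 g(3,3)=1
t=4: g(4,-4)=1 g(4,-2)=2 g(4,2)=2 g(4,4)=1
t=5: g(5,-5)=1 g(5,-3)=3 g(5,-1)=2 g(5,1)=2 g(5,3)=3 g(5,5)=1
t=6: g(6,-6)=1 g(6,-4)=4 g(6,-2)=5 g(6,2)=5 g(6,4)=4 g(6,6)=1
t=7: g(7,-7)=1 g(7,-5)=5 g(7,-3)=9 g(7,-1)=5 g(7,1)=5 g(7,3)=9 g(7,5)=5 g(7,7)=1
t=8: g(8,-8)=1 g(8,-6)=6 g(8,-4)=14 g(8,-2)=14 g(8,2)=14 g(8,4)=14 g(8,6)=6 g(8,8)=1
t=9: g(9,-9)=1 g(9,-7)=7 g(9,-5)=20 g(9,-3)=28 g(9,-1)=14 g(9,1)=14 g(9,3)=28 g(9,5)=20 g(9,7)=7 g(9,9)=1
t=10: g(10,-10)=1 g(10,-8)=8 g(10,-6)=27 g(10,-4)=48 g(10,-2)=42 g(10,2)=42 g(10,4)=48 g(10,6)=27 g(10,8)=8 g(10,10)=1
Paths never hitting 0: Σ_s g(10,s) = 252
Paths hitting 0: 2^10 - 252 = 772
P = 772/1024 = 193/256

Answer: 193/256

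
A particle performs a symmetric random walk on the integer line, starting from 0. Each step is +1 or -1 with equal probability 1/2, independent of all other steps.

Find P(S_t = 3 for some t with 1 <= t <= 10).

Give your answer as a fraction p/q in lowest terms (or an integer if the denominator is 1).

Count via complement. Let g(t,s) = #length-t paths at position s with S_1..S_t all ≠ 3.
g(t,s) = g(t-1,s-1) + g(t-1,s+1) for s ≠ 3; g(t,3) = 0.
t=0: g(0,0)=1
t=1: g(1,-1)=1 g(1,1)=1
t=2: g(2,-2)=1 g(2,0)=2 g(2,2)=1
t=3: g(3,-3)=1 g(3,-1)=3 g(3,1)=3
t=4: g(4,-4)=1 g(4,-2)=4 g(4,0)=6 g(4,2)=3
t=5: g(5,-5)=1 g(5,-3)=5 g(5,-1)=10 g(5,1)=9
t=6: g(6,-6)=1 g(6,-4)=6 g(6,-2)=15 g(6,0)=19 g(6,2)=9
t=7: g(7,-7)=1 g(7,-5)=7 g(7,-3)=21 g(7,-1)=34 g(7,1)=28
t=8: g(8,-8)=1 g(8,-6)=8 g(8,-4)=28 g(8,-2)=55 g(8,0)=62 g(8,2)=28
t=9: g(9,-9)=1 g(9,-7)=9 g(9,-5)=36 g(9,-3)=83 g(9,-1)=117 g(9,1)=90
t=10: g(10,-10)=1 g(10,-8)=10 g(10,-6)=45 g(10,-4)=119 g(10,-2)=200 g(10,0)=207 g(10,2)=90
Paths never hitting 3: Σ_s g(10,s) = 672
Paths hitting 3: 2^10 - 672 = 352
P = 352/1024 = 11/32

Answer: 11/32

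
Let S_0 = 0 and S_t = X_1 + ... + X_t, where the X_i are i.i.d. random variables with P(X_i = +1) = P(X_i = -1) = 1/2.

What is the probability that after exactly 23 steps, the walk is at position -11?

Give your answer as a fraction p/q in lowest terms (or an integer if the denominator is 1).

Answer: 100947/8388608

Derivation:
To reach position -11 after 23 steps: need 6 steps of +1 and 17 of -1.
Favorable paths: C(23,6) = 100947
Total paths: 2^23 = 8388608
P = 100947/8388608 = 100947/8388608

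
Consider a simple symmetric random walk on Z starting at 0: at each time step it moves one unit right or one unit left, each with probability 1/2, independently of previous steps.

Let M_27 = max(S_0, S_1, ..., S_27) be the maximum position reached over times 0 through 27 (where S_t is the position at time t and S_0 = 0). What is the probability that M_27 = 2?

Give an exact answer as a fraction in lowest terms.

Answer: 4345965/33554432

Derivation:
Let M_27 = max(S_0,...,S_27). Use the reflection principle: for j ≥ 1, #{paths with M_27 ≥ j} = #{S_27 ≥ j} + #{S_27 ≥ j+1}.
By reflection, #{M_27 ≥ 2} = #{S_27 ≥ 2} + #{S_27 ≥ 3} = 47050564 + 47050564 = 94101128.
#{M_27 ≥ 3} = #{S_27 ≥ 3} + #{S_27 ≥ 4} = 47050564 + 29666704 = 76717268.
#{M_27 = 2} = 94101128 - 76717268 = 17383860.
P(M_27 = 2) = 17383860/134217728 = 4345965/33554432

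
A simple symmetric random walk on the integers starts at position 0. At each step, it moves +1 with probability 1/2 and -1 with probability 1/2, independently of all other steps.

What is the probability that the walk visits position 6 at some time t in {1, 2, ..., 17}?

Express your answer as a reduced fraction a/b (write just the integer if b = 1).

Count via complement. Let g(t,s) = #length-t paths at position s with S_1..S_t all ≠ 6.
g(t,s) = g(t-1,s-1) + g(t-1,s+1) for s ≠ 6; g(t,6) = 0.
t=0: g(0,0)=1
t=1: g(1,-1)=1 g(1,1)=1
t=2: g(2,-2)=1 g(2,0)=2 g(2,2)=1
t=3: g(3,-3)=1 g(3,-1)=3 g(3,1)=3 g(3,3)=1
t=4: g(4,-4)=1 g(4,-2)=4 g(4,0)=6 g(4,2)=4 g(4,4)=1
t=5: g(5,-5)=1 g(5,-3)=5 g(5,-1)=10 g(5,1)=10 g(5,3)=5 g(5,5)=1
t=6: g(6,-6)=1 g(6,-4)=6 g(6,-2)=15 g(6,0)=20 g(6,2)=15 g(6,4)=6
t=7: g(7,-7)=1 g(7,-5)=7 g(7,-3)=21 g(7,-1)=35 g(7,1)=35 g(7,3)=21 g(7,5)=6
t=8: g(8,-8)=1 g(8,-6)=8 g(8,-4)=28 g(8,-2)=56 g(8,0)=70 g(8,2)=56 g(8,4)=27
t=9: g(9,-9)=1 g(9,-7)=9 g(9,-5)=36 g(9,-3)=84 g(9,-1)=126 g(9,1)=126 g(9,3)=83 g(9,5)=27
t=10: g(10,-10)=1 g(10,-8)=10 g(10,-6)=45 g(10,-4)=120 g(10,-2)=210 g(10,0)=252 g(10,2)=209 g(10,4)=110
t=11: g(11,-11)=1 g(11,-9)=11 g(11,-7)=55 g(11,-5)=165 g(11,-3)=330 g(11,-1)=462 g(11,1)=461 g(11,3)=319 g(11,5)=110
t=12: g(12,-12)=1 g(12,-10)=12 g(12,-8)=66 g(12,-6)=220 g(12,-4)=495 g(12,-2)=792 g(12,0)=923 g(12,2)=780 g(12,4)=429
t=13: g(13,-13)=1 g(13,-11)=13 g(13,-9)=78 g(13,-7)=286 g(13,-5)=715 g(13,-3)=1287 g(13,-1)=1715 g(13,1)=1703 g(13,3)=1209 g(13,5)=429
t=14: g(14,-14)=1 g(14,-12)=14 g(14,-10)=91 g(14,-8)=364 g(14,-6)=1001 g(14,-4)=2002 g(14,-2)=3002 g(14,0)=3418 g(14,2)=2912 g(14,4)=1638
t=15: g(15,-15)=1 g(15,-13)=15 g(15,-11)=105 g(15,-9)=455 g(15,-7)=1365 g(15,-5)=3003 g(15,-3)=5004 g(15,-1)=6420 g(15,1)=6330 g(15,3)=4550 g(15,5)=1638
t=16: g(16,-16)=1 g(16,-14)=16 g(16,-12)=120 g(16,-10)=560 g(16,-8)=1820 g(16,-6)=4368 g(16,-4)=8007 g(16,-2)=11424 g(16,0)=12750 g(16,2)=10880 g(16,4)=6188
t=17: g(17,-17)=1 g(17,-15)=17 g(17,-13)=136 g(17,-11)=680 g(17,-9)=2380 g(17,-7)=6188 g(17,-5)=12375 g(17,-3)=19431 g(17,-1)=24174 g(17,1)=23630 g(17,3)=17068 g(17,5)=6188
Paths never hitting 6: Σ_s g(17,s) = 112268
Paths hitting 6: 2^17 - 112268 = 18804
P = 18804/131072 = 4701/32768

Answer: 4701/32768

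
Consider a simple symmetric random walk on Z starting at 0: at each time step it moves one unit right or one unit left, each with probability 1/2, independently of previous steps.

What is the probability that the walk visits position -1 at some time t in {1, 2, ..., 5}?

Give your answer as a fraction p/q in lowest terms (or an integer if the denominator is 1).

Count via complement. Let g(t,s) = #length-t paths at position s with S_1..S_t all ≠ -1.
g(t,s) = g(t-1,s-1) + g(t-1,s+1) for s ≠ -1; g(t,-1) = 0.
t=0: g(0,0)=1
t=1: g(1,1)=1
t=2: g(2,0)=1 g(2,2)=1
t=3: g(3,1)=2 g(3,3)=1
t=4: g(4,0)=2 g(4,2)=3 g(4,4)=1
t=5: g(5,1)=5 g(5,3)=4 g(5,5)=1
Paths never hitting -1: Σ_s g(5,s) = 10
Paths hitting -1: 2^5 - 10 = 22
P = 22/32 = 11/16

Answer: 11/16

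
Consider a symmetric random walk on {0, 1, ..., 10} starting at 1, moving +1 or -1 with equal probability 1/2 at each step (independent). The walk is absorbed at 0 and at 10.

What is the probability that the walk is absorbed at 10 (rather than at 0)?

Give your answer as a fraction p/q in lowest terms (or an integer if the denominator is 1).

Symmetric walk (p = 1/2): the harmonic-function argument gives P(hit 10 before 0 | start at 1) = a/N.
P = 1/10 = 1/10

Answer: 1/10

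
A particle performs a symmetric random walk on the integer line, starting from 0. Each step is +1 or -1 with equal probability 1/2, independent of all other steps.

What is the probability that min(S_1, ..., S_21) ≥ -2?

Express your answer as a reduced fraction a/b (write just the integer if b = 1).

Let f(t,s) = #length-t paths at position s with S_1..S_t all ≥ -2.
f(t,s) = f(t-1,s-1) + f(t-1,s+1) for s ≥ -2; f(t,s) = 0 for s < -2.
t=0: f(0,0)=1
t=1: f(1,-1)=1 f(1,1)=1
t=2: f(2,-2)=1 f(2,0)=2 f(2,2)=1
t=3: f(3,-1)=3 f(3,1)=3 f(3,3)=1
t=4: f(4,-2)=3 f(4,0)=6 f(4,2)=4 f(4,4)=1
t=5: f(5,-1)=9 f(5,1)=10 f(5,3)=5 f(5,5)=1
t=6: f(6,-2)=9 f(6,0)=19 f(6,2)=15 f(6,4)=6 f(6,6)=1
t=7: f(7,-1)=28 f(7,1)=34 f(7,3)=21 f(7,5)=7 f(7,7)=1
t=8: f(8,-2)=28 f(8,0)=62 f(8,2)=55 f(8,4)=28 f(8,6)=8 f(8,8)=1
t=9: f(9,-1)=90 f(9,1)=117 f(9,3)=83 f(9,5)=36 f(9,7)=9 f(9,9)=1
t=10: f(10,-2)=90 f(10,0)=207 f(10,2)=200 f(10,4)=119 f(10,6)=45 f(10,8)=10 f(10,10)=1
t=11: f(11,-1)=297 f(11,1)=407 f(11,3)=319 f(11,5)=164 f(11,7)=55 f(11,9)=11 f(11,11)=1
t=12: f(12,-2)=297 f(12,0)=704 f(12,2)=726 f(12,4)=483 f(12,6)=219 f(12,8)=66 f(12,10)=12 f(12,12)=1
t=13: f(13,-1)=1001 f(13,1)=1430 f(13,3)=1209 f(13,5)=702 f(13,7)=285 f(13,9)=78 f(13,11)=13 f(13,13)=1
t=14: f(14,-2)=1001 f(14,0)=2431 f(14,2)=2639 f(14,4)=1911 f(14,6)=987 f(14,8)=363 f(14,10)=91 f(14,12)=14 f(14,14)=1
t=15: f(15,-1)=3432 f(15,1)=5070 f(15,3)=4550 f(15,5)=2898 f(15,7)=1350 f(15,9)=454 f(15,11)=105 f(15,13)=15 f(15,15)=1
t=16: f(16,-2)=3432 f(16,0)=8502 f(16,2)=9620 f(16,4)=7448 f(16,6)=4248 f(16,8)=1804 f(16,10)=559 f(16,12)=120 f(16,14)=16 f(16,16)=1
t=17: f(17,-1)=11934 f(17,1)=18122 f(17,3)=17068 f(17,5)=11696 f(17,7)=6052 f(17,9)=2363 f(17,11)=679 f(17,13)=136 f(17,15)=17 f(17,17)=1
t=18: f(18,-2)=11934 f(18,0)=30056 f(18,2)=35190 f(18,4)=28764 f(18,6)=17748 f(18,8)=8415 f(18,10)=3042 f(18,12)=815 f(18,14)=153 f(18,16)=18 f(18,18)=1
t=19: f(19,-1)=41990 f(19,1)=65246 f(19,3)=63954 f(19,5)=46512 f(19,7)=26163 f(19,9)=11457 f(19,11)=3857 f(19,13)=968 f(19,15)=171 f(19,17)=19 f(19,19)=1
t=20: f(20,-2)=41990 f(20,0)=107236 f(20,2)=129200 f(20,4)=110466 f(20,6)=72675 f(20,8)=37620 f(20,10)=15314 f(20,12)=4825 f(20,14)=1139 f(20,16)=190 f(20,18)=20 f(20,20)=1
t=21: f(21,-1)=149226 f(21,1)=236436 f(21,3)=239666 f(21,5)=183141 f(21,7)=110295 f(21,9)=52934 f(21,11)=20139 f(21,13)=5964 f(21,15)=1329 f(21,17)=210 f(21,19)=21 f(21,21)=1
Σ_s f(21,s) = 999362
P = 999362/2097152 = 499681/1048576

Answer: 499681/1048576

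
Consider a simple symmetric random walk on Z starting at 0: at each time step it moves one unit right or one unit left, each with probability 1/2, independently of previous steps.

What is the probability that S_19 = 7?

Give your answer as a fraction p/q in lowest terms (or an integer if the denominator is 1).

Answer: 6783/131072

Derivation:
To reach position 7 after 19 steps: need 13 steps of +1 and 6 of -1.
Favorable paths: C(19,13) = 27132
Total paths: 2^19 = 524288
P = 27132/524288 = 6783/131072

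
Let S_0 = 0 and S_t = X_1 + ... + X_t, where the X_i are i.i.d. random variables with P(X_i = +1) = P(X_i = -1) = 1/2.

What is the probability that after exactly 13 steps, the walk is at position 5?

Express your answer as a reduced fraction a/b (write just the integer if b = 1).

Answer: 715/8192

Derivation:
To reach position 5 after 13 steps: need 9 steps of +1 and 4 of -1.
Favorable paths: C(13,9) = 715
Total paths: 2^13 = 8192
P = 715/8192 = 715/8192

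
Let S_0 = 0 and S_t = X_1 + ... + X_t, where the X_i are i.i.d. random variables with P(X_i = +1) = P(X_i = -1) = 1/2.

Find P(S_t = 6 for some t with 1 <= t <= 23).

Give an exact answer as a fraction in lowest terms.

Count via complement. Let g(t,s) = #length-t paths at position s with S_1..S_t all ≠ 6.
g(t,s) = g(t-1,s-1) + g(t-1,s+1) for s ≠ 6; g(t,6) = 0.
t=0: g(0,0)=1
t=1: g(1,-1)=1 g(1,1)=1
t=2: g(2,-2)=1 g(2,0)=2 g(2,2)=1
t=3: g(3,-3)=1 g(3,-1)=3 g(3,1)=3 g(3,3)=1
t=4: g(4,-4)=1 g(4,-2)=4 g(4,0)=6 g(4,2)=4 g(4,4)=1
t=5: g(5,-5)=1 g(5,-3)=5 g(5,-1)=10 g(5,1)=10 g(5,3)=5 g(5,5)=1
t=6: g(6,-6)=1 g(6,-4)=6 g(6,-2)=15 g(6,0)=20 g(6,2)=15 g(6,4)=6
t=7: g(7,-7)=1 g(7,-5)=7 g(7,-3)=21 g(7,-1)=35 g(7,1)=35 g(7,3)=21 g(7,5)=6
t=8: g(8,-8)=1 g(8,-6)=8 g(8,-4)=28 g(8,-2)=56 g(8,0)=70 g(8,2)=56 g(8,4)=27
t=9: g(9,-9)=1 g(9,-7)=9 g(9,-5)=36 g(9,-3)=84 g(9,-1)=126 g(9,1)=126 g(9,3)=83 g(9,5)=27
t=10: g(10,-10)=1 g(10,-8)=10 g(10,-6)=45 g(10,-4)=120 g(10,-2)=210 g(10,0)=252 g(10,2)=209 g(10,4)=110
t=11: g(11,-11)=1 g(11,-9)=11 g(11,-7)=55 g(11,-5)=165 g(11,-3)=330 g(11,-1)=462 g(11,1)=461 g(11,3)=319 g(11,5)=110
t=12: g(12,-12)=1 g(12,-10)=12 g(12,-8)=66 g(12,-6)=220 g(12,-4)=495 g(12,-2)=792 g(12,0)=923 g(12,2)=780 g(12,4)=429
t=13: g(13,-13)=1 g(13,-11)=13 g(13,-9)=78 g(13,-7)=286 g(13,-5)=715 g(13,-3)=1287 g(13,-1)=1715 g(13,1)=1703 g(13,3)=1209 g(13,5)=429
t=14: g(14,-14)=1 g(14,-12)=14 g(14,-10)=91 g(14,-8)=364 g(14,-6)=1001 g(14,-4)=2002 g(14,-2)=3002 g(14,0)=3418 g(14,2)=2912 g(14,4)=1638
t=15: g(15,-15)=1 g(15,-13)=15 g(15,-11)=105 g(15,-9)=455 g(15,-7)=1365 g(15,-5)=3003 g(15,-3)=5004 g(15,-1)=6420 g(15,1)=6330 g(15,3)=4550 g(15,5)=1638
t=16: g(16,-16)=1 g(16,-14)=16 g(16,-12)=120 g(16,-10)=560 g(16,-8)=1820 g(16,-6)=4368 g(16,-4)=8007 g(16,-2)=11424 g(16,0)=12750 g(16,2)=10880 g(16,4)=6188
t=17: g(17,-17)=1 g(17,-15)=17 g(17,-13)=136 g(17,-11)=680 g(17,-9)=2380 g(17,-7)=6188 g(17,-5)=12375 g(17,-3)=19431 g(17,-1)=24174 g(17,1)=23630 g(17,3)=17068 g(17,5)=6188
t=18: g(18,-18)=1 g(18,-16)=18 g(18,-14)=153 g(18,-12)=816 g(18,-10)=3060 g(18,-8)=8568 g(18,-6)=18563 g(18,-4)=31806 g(18,-2)=43605 g(18,0)=47804 g(18,2)=40698 g(18,4)=23256
t=19: g(19,-19)=1 g(19,-17)=19 g(19,-15)=171 g(19,-13)=969 g(19,-11)=3876 g(19,-9)=11628 g(19,-7)=27131 g(19,-5)=50369 g(19,-3)=75411 g(19,-1)=91409 g(19,1)=88502 g(19,3)=63954 g(19,5)=23256
t=20: g(20,-20)=1 g(20,-18)=20 g(20,-16)=190 g(20,-14)=1140 g(20,-12)=4845 g(20,-10)=15504 g(20,-8)=38759 g(20,-6)=77500 g(20,-4)=125780 g(20,-2)=166820 g(20,0)=179911 g(20,2)=152456 g(20,4)=87210
t=21: g(21,-21)=1 g(21,-19)=21 g(21,-17)=210 g(21,-15)=1330 g(21,-13)=5985 g(21,-11)=20349 g(21,-9)=54263 g(21,-7)=116259 g(21,-5)=203280 g(21,-3)=292600 g(21,-1)=346731 g(21,1)=332367 g(21,3)=239666 g(21,5)=87210
t=22: g(22,-22)=1 g(22,-20)=22 g(22,-18)=231 g(22,-16)=1540 g(22,-14)=7315 g(22,-12)=26334 g(22,-10)=74612 g(22,-8)=170522 g(22,-6)=319539 g(22,-4)=495880 g(22,-2)=639331 g(22,0)=679098 g(22,2)=572033 g(22,4)=326876
t=23: g(23,-23)=1 g(23,-21)=23 g(23,-19)=253 g(23,-17)=1771 g(23,-15)=8855 g(23,-13)=33649 g(23,-11)=100946 g(23,-9)=245134 g(23,-7)=490061 g(23,-5)=815419 g(23,-3)=1135211 g(23,-1)=1318429 g(23,1)=1251131 g(23,3)=898909 g(23,5)=326876
Paths never hitting 6: Σ_s g(23,s) = 6626668
Paths hitting 6: 2^23 - 6626668 = 1761940
P = 1761940/8388608 = 440485/2097152

Answer: 440485/2097152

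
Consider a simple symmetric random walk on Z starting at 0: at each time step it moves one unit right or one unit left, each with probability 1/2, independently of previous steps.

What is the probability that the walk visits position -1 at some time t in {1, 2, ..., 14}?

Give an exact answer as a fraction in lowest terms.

Answer: 1619/2048

Derivation:
Count via complement. Let g(t,s) = #length-t paths at position s with S_1..S_t all ≠ -1.
g(t,s) = g(t-1,s-1) + g(t-1,s+1) for s ≠ -1; g(t,-1) = 0.
t=0: g(0,0)=1
t=1: g(1,1)=1
t=2: g(2,0)=1 g(2,2)=1
t=3: g(3,1)=2 g(3,3)=1
t=4: g(4,0)=2 g(4,2)=3 g(4,4)=1
t=5: g(5,1)=5 g(5,3)=4 g(5,5)=1
t=6: g(6,0)=5 g(6,2)=9 g(6,4)=5 g(6,6)=1
t=7: g(7,1)=14 g(7,3)=14 g(7,5)=6 g(7,7)=1
t=8: g(8,0)=14 g(8,2)=28 g(8,4)=20 g(8,6)=7 g(8,8)=1
t=9: g(9,1)=42 g(9,3)=48 g(9,5)=27 g(9,7)=8 g(9,9)=1
t=10: g(10,0)=42 g(10,2)=90 g(10,4)=75 g(10,6)=35 g(10,8)=9 g(10,10)=1
t=11: g(11,1)=132 g(11,3)=165 g(11,5)=110 g(11,7)=44 g(11,9)=10 g(11,11)=1
t=12: g(12,0)=132 g(12,2)=297 g(12,4)=275 g(12,6)=154 g(12,8)=54 g(12,10)=11 g(12,12)=1
t=13: g(13,1)=429 g(13,3)=572 g(13,5)=429 g(13,7)=208 g(13,9)=65 g(13,11)=12 g(13,13)=1
t=14: g(14,0)=429 g(14,2)=1001 g(14,4)=1001 g(14,6)=637 g(14,8)=273 g(14,10)=77 g(14,12)=13 g(14,14)=1
Paths never hitting -1: Σ_s g(14,s) = 3432
Paths hitting -1: 2^14 - 3432 = 12952
P = 12952/16384 = 1619/2048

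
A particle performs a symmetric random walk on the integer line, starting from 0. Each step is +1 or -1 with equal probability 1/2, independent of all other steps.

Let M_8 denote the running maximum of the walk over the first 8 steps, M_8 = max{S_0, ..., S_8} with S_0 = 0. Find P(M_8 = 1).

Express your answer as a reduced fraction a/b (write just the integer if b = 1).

Answer: 7/32

Derivation:
Let M_8 = max(S_0,...,S_8). Use the reflection principle: for j ≥ 1, #{paths with M_8 ≥ j} = #{S_8 ≥ j} + #{S_8 ≥ j+1}.
By reflection, #{M_8 ≥ 1} = #{S_8 ≥ 1} + #{S_8 ≥ 2} = 93 + 93 = 186.
#{M_8 ≥ 2} = #{S_8 ≥ 2} + #{S_8 ≥ 3} = 93 + 37 = 130.
#{M_8 = 1} = 186 - 130 = 56.
P(M_8 = 1) = 56/256 = 7/32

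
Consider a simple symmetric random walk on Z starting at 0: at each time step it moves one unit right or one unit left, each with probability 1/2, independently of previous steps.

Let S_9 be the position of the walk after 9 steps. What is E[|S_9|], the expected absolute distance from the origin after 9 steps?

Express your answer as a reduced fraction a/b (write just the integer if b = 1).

Answer: 315/128

Derivation:
S_9 takes values m ≡ 1 (mod 2) with |m| ≤ 9; P(S_9=m) = C(9,(9+m)/2)/2^9.
Total paths: 2^9 = 512
Distribution: P(S=-9)=1/512, P(S=-7)=9/512, P(S=-5)=36/512, P(S=-3)=84/512, P(S=-1)=126/512, P(S=1)=126/512, P(S=3)=84/512, P(S=5)=36/512, P(S=7)=9/512, P(S=9)=1/512
E[|S_9|] = Σ_m |m|·P(S_9=m) = 1260/512 = 315/128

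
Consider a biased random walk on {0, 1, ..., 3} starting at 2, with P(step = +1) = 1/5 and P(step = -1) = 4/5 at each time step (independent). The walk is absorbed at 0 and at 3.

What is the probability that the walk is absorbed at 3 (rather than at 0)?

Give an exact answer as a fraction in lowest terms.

Answer: 5/21

Derivation:
Biased walk: p = 1/5, q = 4/5, r = q/p = 4
Gambler's ruin: P(hit 3 before 0 | start at 2) = (1 - r^a)/(1 - r^N)
r^2 = 16; r^3 = 64
P = (1 - 16) / (1 - 64) = -15 / -63 = 5/21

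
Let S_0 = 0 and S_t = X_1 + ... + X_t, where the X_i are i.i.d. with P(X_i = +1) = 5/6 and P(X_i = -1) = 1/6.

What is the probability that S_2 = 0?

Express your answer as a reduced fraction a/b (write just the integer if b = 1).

Answer: 5/18

Derivation:
To be at 0 after 2 steps: need exactly 1 step of +1 and 1 of -1.
Number of such sequences: C(2,1) = 2
Each has probability (5/6)^1 · (1/6)^1 = 5/36
P = 2 · 5/36 = 5/18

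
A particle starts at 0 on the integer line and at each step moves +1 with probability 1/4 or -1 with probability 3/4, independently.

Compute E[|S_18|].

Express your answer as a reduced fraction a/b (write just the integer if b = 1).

S_18 takes values m ≡ 0 (mod 2) with |m| ≤ 18; P(S_18=m) = C(18,(18+m)/2) · (1/4)^((18+m)/2) · (3/4)^((18-m)/2).
Distribution: P(S=-18)=387420489/68719476736, P(S=-16)=1162261467/34359738368, P(S=-14)=6586148313/68719476736, P(S=-12)=731794257/4294967296, P(S=-10)=3658971285/17179869184, P(S=-8)=1707519933/8589934592, P(S=-6)=2466417681/17179869184, P(S=-4)=352345383/4294967296, P(S=-2)=1291933071/34359738368, P(S=0)=239246865/17179869184, P(S=2)=143548119/34359738368, P(S=4)=4349943/4294967296, P(S=6)=3383289/17179869184, P(S=8)=260253/8589934592, P(S=10)=61965/17179869184, P(S=12)=1377/4294967296, P(S=14)=1377/68719476736, P(S=16)=27/34359738368, P(S=18)=1/68719476736
E[|S_18|] = Σ_m |m|·P(S_18=m) = 77547713103/8589934592

Answer: 77547713103/8589934592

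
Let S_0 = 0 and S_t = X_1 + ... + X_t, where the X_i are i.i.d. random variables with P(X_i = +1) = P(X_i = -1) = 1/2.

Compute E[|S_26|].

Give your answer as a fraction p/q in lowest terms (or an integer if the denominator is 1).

S_26 takes values m ≡ 0 (mod 2) with |m| ≤ 26; P(S_26=m) = C(26,(26+m)/2)/2^26.
Total paths: 2^26 = 67108864
Distribution: P(S=-26)=1/67108864, P(S=-24)=26/67108864, P(S=-22)=325/67108864, P(S=-20)=2600/67108864, P(S=-18)=14950/67108864, P(S=-16)=65780/67108864, P(S=-14)=230230/67108864, P(S=-12)=657800/67108864, P(S=-10)=1562275/67108864, P(S=-8)=3124550/67108864, P(S=-6)=5311735/67108864, P(S=-4)=7726160/67108864, P(S=-2)=9657700/67108864, P(S=0)=10400600/67108864, P(S=2)=9657700/67108864, P(S=4)=7726160/67108864, P(S=6)=5311735/67108864, P(S=8)=3124550/67108864, P(S=10)=1562275/67108864, P(S=12)=657800/67108864, P(S=14)=230230/67108864, P(S=16)=65780/67108864, P(S=18)=14950/67108864, P(S=20)=2600/67108864, P(S=22)=325/67108864, P(S=24)=26/67108864, P(S=26)=1/67108864
E[|S_26|] = Σ_m |m|·P(S_26=m) = 270415600/67108864 = 16900975/4194304

Answer: 16900975/4194304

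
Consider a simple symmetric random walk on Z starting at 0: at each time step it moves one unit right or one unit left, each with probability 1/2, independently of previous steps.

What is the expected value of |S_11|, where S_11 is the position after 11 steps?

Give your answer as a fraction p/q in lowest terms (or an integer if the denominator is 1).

Answer: 693/256

Derivation:
S_11 takes values m ≡ 1 (mod 2) with |m| ≤ 11; P(S_11=m) = C(11,(11+m)/2)/2^11.
Total paths: 2^11 = 2048
Distribution: P(S=-11)=1/2048, P(S=-9)=11/2048, P(S=-7)=55/2048, P(S=-5)=165/2048, P(S=-3)=330/2048, P(S=-1)=462/2048, P(S=1)=462/2048, P(S=3)=330/2048, P(S=5)=165/2048, P(S=7)=55/2048, P(S=9)=11/2048, P(S=11)=1/2048
E[|S_11|] = Σ_m |m|·P(S_11=m) = 5544/2048 = 693/256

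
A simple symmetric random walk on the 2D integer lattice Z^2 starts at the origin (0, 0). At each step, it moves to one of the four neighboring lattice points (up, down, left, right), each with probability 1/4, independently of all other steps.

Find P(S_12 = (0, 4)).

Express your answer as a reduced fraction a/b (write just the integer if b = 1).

Answer: 245025/16777216

Derivation:
Let h be the number of horizontal steps (so 12-h are vertical). To end at (0,4) need (h+0)/2 right-steps and ((12-h)+4)/2 up-steps.
Sum over h with 0 ≤ h ≤ 8, h ≡ 0 (mod 2), 12-h ≡ 0 (mod 2):
h=0: C(12,0)·C(0,0)·C(12,8) = 1·1·495 = 495
h=2: C(12,2)·C(2,1)·C(10,7) = 66·2·120 = 15840
h=4: C(12,4)·C(4,2)·C(8,6) = 495·6·28 = 83160
h=6: C(12,6)·C(6,3)·C(6,5) = 924·20·6 = 110880
h=8: C(12,8)·C(8,4)·C(4,4) = 495·70·1 = 34650
Total favorable: 245025
Total paths: 4^12 = 16777216
P = 245025/16777216 = 245025/16777216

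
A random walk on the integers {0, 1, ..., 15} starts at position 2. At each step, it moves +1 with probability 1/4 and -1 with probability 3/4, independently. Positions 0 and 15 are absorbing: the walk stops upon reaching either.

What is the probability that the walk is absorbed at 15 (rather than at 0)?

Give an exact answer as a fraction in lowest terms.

Answer: 4/7174453

Derivation:
Biased walk: p = 1/4, q = 3/4, r = q/p = 3
Gambler's ruin: P(hit 15 before 0 | start at 2) = (1 - r^a)/(1 - r^N)
r^2 = 9; r^15 = 14348907
P = (1 - 9) / (1 - 14348907) = -8 / -14348906 = 4/7174453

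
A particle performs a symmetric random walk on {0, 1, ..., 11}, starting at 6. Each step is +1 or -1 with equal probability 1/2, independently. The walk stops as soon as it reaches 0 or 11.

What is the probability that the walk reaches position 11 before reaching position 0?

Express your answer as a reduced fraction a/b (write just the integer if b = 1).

Symmetric walk (p = 1/2): the harmonic-function argument gives P(hit 11 before 0 | start at 6) = a/N.
P = 6/11 = 6/11

Answer: 6/11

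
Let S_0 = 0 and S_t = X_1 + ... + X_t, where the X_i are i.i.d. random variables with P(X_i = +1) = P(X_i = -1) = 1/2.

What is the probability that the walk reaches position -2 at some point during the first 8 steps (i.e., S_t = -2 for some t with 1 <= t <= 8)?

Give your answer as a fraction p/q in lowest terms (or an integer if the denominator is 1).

Answer: 65/128

Derivation:
Count via complement. Let g(t,s) = #length-t paths at position s with S_1..S_t all ≠ -2.
g(t,s) = g(t-1,s-1) + g(t-1,s+1) for s ≠ -2; g(t,-2) = 0.
t=0: g(0,0)=1
t=1: g(1,-1)=1 g(1,1)=1
t=2: g(2,0)=2 g(2,2)=1
t=3: g(3,-1)=2 g(3,1)=3 g(3,3)=1
t=4: g(4,0)=5 g(4,2)=4 g(4,4)=1
t=5: g(5,-1)=5 g(5,1)=9 g(5,3)=5 g(5,5)=1
t=6: g(6,0)=14 g(6,2)=14 g(6,4)=6 g(6,6)=1
t=7: g(7,-1)=14 g(7,1)=28 g(7,3)=20 g(7,5)=7 g(7,7)=1
t=8: g(8,0)=42 g(8,2)=48 g(8,4)=27 g(8,6)=8 g(8,8)=1
Paths never hitting -2: Σ_s g(8,s) = 126
Paths hitting -2: 2^8 - 126 = 130
P = 130/256 = 65/128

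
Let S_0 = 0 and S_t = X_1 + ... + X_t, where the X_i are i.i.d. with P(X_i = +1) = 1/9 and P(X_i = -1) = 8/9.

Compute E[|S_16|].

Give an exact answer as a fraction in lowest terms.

S_16 takes values m ≡ 0 (mod 2) with |m| ≤ 16; P(S_16=m) = C(16,(16+m)/2) · (1/9)^((16+m)/2) · (8/9)^((16-m)/2).
Distribution: P(S=-16)=281474976710656/1853020188851841, P(S=-14)=562949953421312/1853020188851841, P(S=-12)=175921860444160/617673396283947, P(S=-10)=307863255777280/1853020188851841, P(S=-8)=125069447659520/1853020188851841, P(S=-6)=12506944765952/617673396283947, P(S=-4)=8598524526592/1853020188851841, P(S=-2)=1535450808320/1853020188851841, P(S=0)=23991418880/205891132094649, P(S=2)=23991418880/1853020188851841, P(S=4)=2099249152/1853020188851841, P(S=6)=47710208/617673396283947, P(S=8)=7454720/1853020188851841, P(S=10)=286720/1853020188851841, P(S=12)=2560/617673396283947, P(S=14)=128/1853020188851841, P(S=16)=1/1853020188851841
E[|S_16|] = Σ_m |m|·P(S_16=m) = 7686640465678256/617673396283947

Answer: 7686640465678256/617673396283947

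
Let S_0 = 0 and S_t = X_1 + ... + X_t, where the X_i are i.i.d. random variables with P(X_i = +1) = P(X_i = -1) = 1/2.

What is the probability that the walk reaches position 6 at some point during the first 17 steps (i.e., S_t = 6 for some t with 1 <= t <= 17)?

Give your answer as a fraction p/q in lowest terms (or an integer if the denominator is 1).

Answer: 4701/32768

Derivation:
Count via complement. Let g(t,s) = #length-t paths at position s with S_1..S_t all ≠ 6.
g(t,s) = g(t-1,s-1) + g(t-1,s+1) for s ≠ 6; g(t,6) = 0.
t=0: g(0,0)=1
t=1: g(1,-1)=1 g(1,1)=1
t=2: g(2,-2)=1 g(2,0)=2 g(2,2)=1
t=3: g(3,-3)=1 g(3,-1)=3 g(3,1)=3 g(3,3)=1
t=4: g(4,-4)=1 g(4,-2)=4 g(4,0)=6 g(4,2)=4 g(4,4)=1
t=5: g(5,-5)=1 g(5,-3)=5 g(5,-1)=10 g(5,1)=10 g(5,3)=5 g(5,5)=1
t=6: g(6,-6)=1 g(6,-4)=6 g(6,-2)=15 g(6,0)=20 g(6,2)=15 g(6,4)=6
t=7: g(7,-7)=1 g(7,-5)=7 g(7,-3)=21 g(7,-1)=35 g(7,1)=35 g(7,3)=21 g(7,5)=6
t=8: g(8,-8)=1 g(8,-6)=8 g(8,-4)=28 g(8,-2)=56 g(8,0)=70 g(8,2)=56 g(8,4)=27
t=9: g(9,-9)=1 g(9,-7)=9 g(9,-5)=36 g(9,-3)=84 g(9,-1)=126 g(9,1)=126 g(9,3)=83 g(9,5)=27
t=10: g(10,-10)=1 g(10,-8)=10 g(10,-6)=45 g(10,-4)=120 g(10,-2)=210 g(10,0)=252 g(10,2)=209 g(10,4)=110
t=11: g(11,-11)=1 g(11,-9)=11 g(11,-7)=55 g(11,-5)=165 g(11,-3)=330 g(11,-1)=462 g(11,1)=461 g(11,3)=319 g(11,5)=110
t=12: g(12,-12)=1 g(12,-10)=12 g(12,-8)=66 g(12,-6)=220 g(12,-4)=495 g(12,-2)=792 g(12,0)=923 g(12,2)=780 g(12,4)=429
t=13: g(13,-13)=1 g(13,-11)=13 g(13,-9)=78 g(13,-7)=286 g(13,-5)=715 g(13,-3)=1287 g(13,-1)=1715 g(13,1)=1703 g(13,3)=1209 g(13,5)=429
t=14: g(14,-14)=1 g(14,-12)=14 g(14,-10)=91 g(14,-8)=364 g(14,-6)=1001 g(14,-4)=2002 g(14,-2)=3002 g(14,0)=3418 g(14,2)=2912 g(14,4)=1638
t=15: g(15,-15)=1 g(15,-13)=15 g(15,-11)=105 g(15,-9)=455 g(15,-7)=1365 g(15,-5)=3003 g(15,-3)=5004 g(15,-1)=6420 g(15,1)=6330 g(15,3)=4550 g(15,5)=1638
t=16: g(16,-16)=1 g(16,-14)=16 g(16,-12)=120 g(16,-10)=560 g(16,-8)=1820 g(16,-6)=4368 g(16,-4)=8007 g(16,-2)=11424 g(16,0)=12750 g(16,2)=10880 g(16,4)=6188
t=17: g(17,-17)=1 g(17,-15)=17 g(17,-13)=136 g(17,-11)=680 g(17,-9)=2380 g(17,-7)=6188 g(17,-5)=12375 g(17,-3)=19431 g(17,-1)=24174 g(17,1)=23630 g(17,3)=17068 g(17,5)=6188
Paths never hitting 6: Σ_s g(17,s) = 112268
Paths hitting 6: 2^17 - 112268 = 18804
P = 18804/131072 = 4701/32768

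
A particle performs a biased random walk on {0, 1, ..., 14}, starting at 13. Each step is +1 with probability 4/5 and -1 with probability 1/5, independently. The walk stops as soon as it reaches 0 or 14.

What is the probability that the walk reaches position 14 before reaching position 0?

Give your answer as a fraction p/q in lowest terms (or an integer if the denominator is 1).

Answer: 89478484/89478485

Derivation:
Biased walk: p = 4/5, q = 1/5, r = q/p = 1/4
Gambler's ruin: P(hit 14 before 0 | start at 13) = (1 - r^a)/(1 - r^N)
r^13 = 1/67108864; r^14 = 1/268435456
P = (1 - 1/67108864) / (1 - 1/268435456) = 67108863/67108864 / 268435455/268435456 = 89478484/89478485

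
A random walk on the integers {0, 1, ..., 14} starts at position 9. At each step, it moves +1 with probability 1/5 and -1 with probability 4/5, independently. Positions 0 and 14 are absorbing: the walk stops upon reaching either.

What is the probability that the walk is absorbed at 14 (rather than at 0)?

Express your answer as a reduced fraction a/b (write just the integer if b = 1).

Answer: 87381/89478485

Derivation:
Biased walk: p = 1/5, q = 4/5, r = q/p = 4
Gambler's ruin: P(hit 14 before 0 | start at 9) = (1 - r^a)/(1 - r^N)
r^9 = 262144; r^14 = 268435456
P = (1 - 262144) / (1 - 268435456) = -262143 / -268435455 = 87381/89478485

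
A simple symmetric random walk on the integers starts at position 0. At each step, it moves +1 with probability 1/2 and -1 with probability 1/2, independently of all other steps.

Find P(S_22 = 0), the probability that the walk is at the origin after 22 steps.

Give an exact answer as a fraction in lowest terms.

To return to 0 after 22 steps: need exactly 11 steps of +1 and 11 of -1.
Favorable paths: C(22,11) = 705432
Total paths: 2^22 = 4194304
P = 705432/4194304 = 88179/524288

Answer: 88179/524288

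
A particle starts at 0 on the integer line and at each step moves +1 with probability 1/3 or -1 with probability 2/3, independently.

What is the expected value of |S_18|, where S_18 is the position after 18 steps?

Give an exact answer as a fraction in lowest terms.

S_18 takes values m ≡ 0 (mod 2) with |m| ≤ 18; P(S_18=m) = C(18,(18+m)/2) · (1/3)^((18+m)/2) · (2/3)^((18-m)/2).
Distribution: P(S=-18)=262144/387420489, P(S=-16)=262144/43046721, P(S=-14)=1114112/43046721, P(S=-12)=8912896/129140163, P(S=-10)=5570560/43046721, P(S=-8)=7798784/43046721, P(S=-6)=25346048/129140163, P(S=-4)=7241728/43046721, P(S=-2)=4978688/43046721, P(S=0)=24893440/387420489, P(S=2)=1244672/43046721, P(S=4)=452608/43046721, P(S=6)=396032/129140163, P(S=8)=30464/43046721, P(S=10)=5440/43046721, P(S=12)=2176/129140163, P(S=14)=68/43046721, P(S=16)=4/43046721, P(S=18)=1/387420489
E[|S_18|] = Σ_m |m|·P(S_18=m) = 269079674/43046721

Answer: 269079674/43046721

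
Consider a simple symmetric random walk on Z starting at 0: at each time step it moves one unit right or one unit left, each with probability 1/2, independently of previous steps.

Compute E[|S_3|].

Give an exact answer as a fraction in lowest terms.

S_3 takes values m ≡ 1 (mod 2) with |m| ≤ 3; P(S_3=m) = C(3,(3+m)/2)/2^3.
Total paths: 2^3 = 8
Distribution: P(S=-3)=1/8, P(S=-1)=3/8, P(S=1)=3/8, P(S=3)=1/8
E[|S_3|] = Σ_m |m|·P(S_3=m) = 12/8 = 3/2

Answer: 3/2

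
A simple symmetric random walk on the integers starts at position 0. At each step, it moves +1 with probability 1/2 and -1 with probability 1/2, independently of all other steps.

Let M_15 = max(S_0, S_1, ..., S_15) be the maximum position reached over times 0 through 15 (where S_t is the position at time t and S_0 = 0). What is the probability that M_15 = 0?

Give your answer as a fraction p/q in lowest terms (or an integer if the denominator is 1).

Let M_15 = max(S_0,...,S_15). Use the reflection principle: for j ≥ 1, #{paths with M_15 ≥ j} = #{S_15 ≥ j} + #{S_15 ≥ j+1}.
P(M_15 ≥ 0) = 1 since S_0 = 0, so #{M_15 ≥ 0} = 32768.
#{M_15 ≥ 1} = #{S_15 ≥ 1} + #{S_15 ≥ 2} = 16384 + 9949 = 26333.
#{M_15 = 0} = 32768 - 26333 = 6435.
P(M_15 = 0) = 6435/32768 = 6435/32768

Answer: 6435/32768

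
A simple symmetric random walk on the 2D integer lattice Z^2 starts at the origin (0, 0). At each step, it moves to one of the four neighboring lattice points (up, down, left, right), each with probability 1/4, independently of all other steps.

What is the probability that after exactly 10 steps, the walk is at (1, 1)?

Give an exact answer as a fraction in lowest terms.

Answer: 6615/131072

Derivation:
Let h be the number of horizontal steps (so 10-h are vertical). To end at (1,1) need (h+1)/2 right-steps and ((10-h)+1)/2 up-steps.
Sum over h with 1 ≤ h ≤ 9, h ≡ 1 (mod 2), 10-h ≡ 1 (mod 2):
h=1: C(10,1)·C(1,1)·C(9,5) = 10·1·126 = 1260
h=3: C(10,3)·C(3,2)·C(7,4) = 120·3·35 = 12600
h=5: C(10,5)·C(5,3)·C(5,3) = 252·10·10 = 25200
h=7: C(10,7)·C(7,4)·C(3,2) = 120·35·3 = 12600
h=9: C(10,9)·C(9,5)·C(1,1) = 10·126·1 = 1260
Total favorable: 52920
Total paths: 4^10 = 1048576
P = 52920/1048576 = 6615/131072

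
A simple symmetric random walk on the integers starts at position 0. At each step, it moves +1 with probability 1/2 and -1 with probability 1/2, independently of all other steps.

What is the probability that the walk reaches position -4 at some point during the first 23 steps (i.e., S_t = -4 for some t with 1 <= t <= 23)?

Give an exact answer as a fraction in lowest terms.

Count via complement. Let g(t,s) = #length-t paths at position s with S_1..S_t all ≠ -4.
g(t,s) = g(t-1,s-1) + g(t-1,s+1) for s ≠ -4; g(t,-4) = 0.
t=0: g(0,0)=1
t=1: g(1,-1)=1 g(1,1)=1
t=2: g(2,-2)=1 g(2,0)=2 g(2,2)=1
t=3: g(3,-3)=1 g(3,-1)=3 g(3,1)=3 g(3,3)=1
t=4: g(4,-2)=4 g(4,0)=6 g(4,2)=4 g(4,4)=1
t=5: g(5,-3)=4 g(5,-1)=10 g(5,1)=10 g(5,3)=5 g(5,5)=1
t=6: g(6,-2)=14 g(6,0)=20 g(6,2)=15 g(6,4)=6 g(6,6)=1
t=7: g(7,-3)=14 g(7,-1)=34 g(7,1)=35 g(7,3)=21 g(7,5)=7 g(7,7)=1
t=8: g(8,-2)=48 g(8,0)=69 g(8,2)=56 g(8,4)=28 g(8,6)=8 g(8,8)=1
t=9: g(9,-3)=48 g(9,-1)=117 g(9,1)=125 g(9,3)=84 g(9,5)=36 g(9,7)=9 g(9,9)=1
t=10: g(10,-2)=165 g(10,0)=242 g(10,2)=209 g(10,4)=120 g(10,6)=45 g(10,8)=10 g(10,10)=1
t=11: g(11,-3)=165 g(11,-1)=407 g(11,1)=451 g(11,3)=329 g(11,5)=165 g(11,7)=55 g(11,9)=11 g(11,11)=1
t=12: g(12,-2)=572 g(12,0)=858 g(12,2)=780 g(12,4)=494 g(12,6)=220 g(12,8)=66 g(12,10)=12 g(12,12)=1
t=13: g(13,-3)=572 g(13,-1)=1430 g(13,1)=1638 g(13,3)=1274 g(13,5)=714 g(13,7)=286 g(13,9)=78 g(13,11)=13 g(13,13)=1
t=14: g(14,-2)=2002 g(14,0)=3068 g(14,2)=2912 g(14,4)=1988 g(14,6)=1000 g(14,8)=364 g(14,10)=91 g(14,12)=14 g(14,14)=1
t=15: g(15,-3)=2002 g(15,-1)=5070 g(15,1)=5980 g(15,3)=4900 g(15,5)=2988 g(15,7)=1364 g(15,9)=455 g(15,11)=105 g(15,13)=15 g(15,15)=1
t=16: g(16,-2)=7072 g(16,0)=11050 g(16,2)=10880 g(16,4)=7888 g(16,6)=4352 g(16,8)=1819 g(16,10)=560 g(16,12)=120 g(16,14)=16 g(16,16)=1
t=17: g(17,-3)=7072 g(17,-1)=18122 g(17,1)=21930 g(17,3)=18768 g(17,5)=12240 g(17,7)=6171 g(17,9)=2379 g(17,11)=680 g(17,13)=136 g(17,15)=17 g(17,17)=1
t=18: g(18,-2)=25194 g(18,0)=40052 g(18,2)=40698 g(18,4)=31008 g(18,6)=18411 g(18,8)=8550 g(18,10)=3059 g(18,12)=816 g(18,14)=153 g(18,16)=18 g(18,18)=1
t=19: g(19,-3)=25194 g(19,-1)=65246 g(19,1)=80750 g(19,3)=71706 g(19,5)=49419 g(19,7)=26961 g(19,9)=11609 g(19,11)=3875 g(19,13)=969 g(19,15)=171 g(19,17)=19 g(19,19)=1
t=20: g(20,-2)=90440 g(20,0)=145996 g(20,2)=152456 g(20,4)=121125 g(20,6)=76380 g(20,8)=38570 g(20,10)=15484 g(20,12)=4844 g(20,14)=1140 g(20,16)=190 g(20,18)=20 g(20,20)=1
t=21: g(21,-3)=90440 g(21,-1)=236436 g(21,1)=298452 g(21,3)=273581 g(21,5)=197505 g(21,7)=114950 g(21,9)=54054 g(21,11)=20328 g(21,13)=5984 g(21,15)=1330 g(21,17)=210 g(21,19)=21 g(21,21)=1
t=22: g(22,-2)=326876 g(22,0)=534888 g(22,2)=572033 g(22,4)=471086 g(22,6)=312455 g(22,8)=169004 g(22,10)=74382 g(22,12)=26312 g(22,14)=7314 g(22,16)=1540 g(22,18)=231 g(22,20)=22 g(22,22)=1
t=23: g(23,-3)=326876 g(23,-1)=861764 g(23,1)=1106921 g(23,3)=1043119 g(23,5)=783541 g(23,7)=481459 g(23,9)=243386 g(23,11)=100694 g(23,13)=33626 g(23,15)=8854 g(23,17)=1771 g(23,19)=253 g(23,21)=23 g(23,23)=1
Paths never hitting -4: Σ_s g(23,s) = 4992288
Paths hitting -4: 2^23 - 4992288 = 3396320
P = 3396320/8388608 = 106135/262144

Answer: 106135/262144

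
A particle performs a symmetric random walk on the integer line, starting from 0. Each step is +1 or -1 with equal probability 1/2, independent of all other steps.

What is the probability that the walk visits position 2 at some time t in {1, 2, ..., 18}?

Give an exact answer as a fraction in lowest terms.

Count via complement. Let g(t,s) = #length-t paths at position s with S_1..S_t all ≠ 2.
g(t,s) = g(t-1,s-1) + g(t-1,s+1) for s ≠ 2; g(t,2) = 0.
t=0: g(0,0)=1
t=1: g(1,-1)=1 g(1,1)=1
t=2: g(2,-2)=1 g(2,0)=2
t=3: g(3,-3)=1 g(3,-1)=3 g(3,1)=2
t=4: g(4,-4)=1 g(4,-2)=4 g(4,0)=5
t=5: g(5,-5)=1 g(5,-3)=5 g(5,-1)=9 g(5,1)=5
t=6: g(6,-6)=1 g(6,-4)=6 g(6,-2)=14 g(6,0)=14
t=7: g(7,-7)=1 g(7,-5)=7 g(7,-3)=20 g(7,-1)=28 g(7,1)=14
t=8: g(8,-8)=1 g(8,-6)=8 g(8,-4)=27 g(8,-2)=48 g(8,0)=42
t=9: g(9,-9)=1 g(9,-7)=9 g(9,-5)=35 g(9,-3)=75 g(9,-1)=90 g(9,1)=42
t=10: g(10,-10)=1 g(10,-8)=10 g(10,-6)=44 g(10,-4)=110 g(10,-2)=165 g(10,0)=132
t=11: g(11,-11)=1 g(11,-9)=11 g(11,-7)=54 g(11,-5)=154 g(11,-3)=275 g(11,-1)=297 g(11,1)=132
t=12: g(12,-12)=1 g(12,-10)=12 g(12,-8)=65 g(12,-6)=208 g(12,-4)=429 g(12,-2)=572 g(12,0)=429
t=13: g(13,-13)=1 g(13,-11)=13 g(13,-9)=77 g(13,-7)=273 g(13,-5)=637 g(13,-3)=1001 g(13,-1)=1001 g(13,1)=429
t=14: g(14,-14)=1 g(14,-12)=14 g(14,-10)=90 g(14,-8)=350 g(14,-6)=910 g(14,-4)=1638 g(14,-2)=2002 g(14,0)=1430
t=15: g(15,-15)=1 g(15,-13)=15 g(15,-11)=104 g(15,-9)=440 g(15,-7)=1260 g(15,-5)=2548 g(15,-3)=3640 g(15,-1)=3432 g(15,1)=1430
t=16: g(16,-16)=1 g(16,-14)=16 g(16,-12)=119 g(16,-10)=544 g(16,-8)=1700 g(16,-6)=3808 g(16,-4)=6188 g(16,-2)=7072 g(16,0)=4862
t=17: g(17,-17)=1 g(17,-15)=17 g(17,-13)=135 g(17,-11)=663 g(17,-9)=2244 g(17,-7)=5508 g(17,-5)=9996 g(17,-3)=13260 g(17,-1)=11934 g(17,1)=4862
t=18: g(18,-18)=1 g(18,-16)=18 g(18,-14)=152 g(18,-12)=798 g(18,-10)=2907 g(18,-8)=7752 g(18,-6)=15504 g(18,-4)=23256 g(18,-2)=25194 g(18,0)=16796
Paths never hitting 2: Σ_s g(18,s) = 92378
Paths hitting 2: 2^18 - 92378 = 169766
P = 169766/262144 = 84883/131072

Answer: 84883/131072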